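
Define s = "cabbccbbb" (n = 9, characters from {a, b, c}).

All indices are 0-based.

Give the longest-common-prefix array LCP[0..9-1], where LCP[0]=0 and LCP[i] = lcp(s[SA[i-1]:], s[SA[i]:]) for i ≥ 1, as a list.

[0, 0, 1, 2, 2, 1, 0, 1, 1]

rank | idx | suffix
   0 |   1 | abbccbbb
   1 |   8 | b
   2 |   7 | bb
   3 |   6 | bbb
   4 |   2 | bbccbbb
   5 |   3 | bccbbb
   6 |   0 | cabbccbbb
   7 |   5 | cbbb
   8 |   4 | ccbbb

SA = [1, 8, 7, 6, 2, 3, 0, 5, 4]
rank  pair      lcp
   1  s[1:],s[8:]  0  ''
   2  s[8:],s[7:]  1  'b'
   3  s[7:],s[6:]  2  'bb'
   4  s[6:],s[2:]  2  'bb'
   5  s[2:],s[3:]  1  'b'
   6  s[3:],s[0:]  0  ''
   7  s[0:],s[5:]  1  'c'
   8  s[5:],s[4:]  1  'c'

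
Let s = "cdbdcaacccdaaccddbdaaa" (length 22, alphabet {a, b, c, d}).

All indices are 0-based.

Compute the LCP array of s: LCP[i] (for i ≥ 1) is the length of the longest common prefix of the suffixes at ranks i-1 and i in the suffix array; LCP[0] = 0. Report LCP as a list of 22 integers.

[0, 1, 2, 2, 4, 1, 3, 0, 2, 0, 1, 2, 3, 1, 2, 2, 0, 3, 1, 3, 1, 1]

rank | idx | suffix
   0 |  21 | a
   1 |  20 | aa
   2 |  19 | aaa
   3 |   5 | aacccdaaccddbdaaa
   4 |  11 | aaccddbdaaa
   5 |   6 | acccdaaccddbdaaa
   6 |  12 | accddbdaaa
   7 |  17 | bdaaa
   8 |   2 | bdcaacccdaaccddbdaaa
   9 |   4 | caacccdaaccddbdaaa
  10 |   7 | cccdaaccddbdaaa
  11 |   8 | ccdaaccddbdaaa
  12 |  13 | ccddbdaaa
  13 |   9 | cdaaccddbdaaa
  14 |   0 | cdbdcaacccdaaccddbdaaa
  15 |  14 | cddbdaaa
  16 |  18 | daaa
  17 |  10 | daaccddbdaaa
  18 |  16 | dbdaaa
  19 |   1 | dbdcaacccdaaccddbdaaa
  20 |   3 | dcaacccdaaccddbdaaa
  21 |  15 | ddbdaaa

SA = [21, 20, 19, 5, 11, 6, 12, 17, 2, 4, 7, 8, 13, 9, 0, 14, 18, 10, 16, 1, 3, 15]
i: (SA[i-1],SA[i]) lcp shared
  1: (21,20) 1 'a'
  2: (20,19) 2 'aa'
  3: (19,5) 2 'aa'
  4: (5,11) 4 'aacc'
  5: (11,6) 1 'a'
  6: (6,12) 3 'acc'
  7: (12,17) 0 ''
  8: (17,2) 2 'bd'
  9: (2,4) 0 ''
  10: (4,7) 1 'c'
  11: (7,8) 2 'cc'
  12: (8,13) 3 'ccd'
  13: (13,9) 1 'c'
  14: (9,0) 2 'cd'
  15: (0,14) 2 'cd'
  16: (14,18) 0 ''
  17: (18,10) 3 'daa'
  18: (10,16) 1 'd'
  19: (16,1) 3 'dbd'
  20: (1,3) 1 'd'
  21: (3,15) 1 'd'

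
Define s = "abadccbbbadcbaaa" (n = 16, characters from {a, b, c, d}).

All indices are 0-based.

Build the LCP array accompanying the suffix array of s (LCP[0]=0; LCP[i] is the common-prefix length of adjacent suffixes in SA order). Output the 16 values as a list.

sorted suffixes:
  #0 SA[0]=15  'a'
  #1 SA[1]=14  'aa'
  #2 SA[2]=13  'aaa'
  #3 SA[3]=0  'abadccbbbadcbaaa'
  #4 SA[4]=9  'adcbaaa'
  #5 SA[5]=2  'adccbbbadcbaaa'
  #6 SA[6]=12  'baaa'
  #7 SA[7]=8  'badcbaaa'
  #8 SA[8]=1  'badccbbbadcbaaa'
  #9 SA[9]=7  'bbadcbaaa'
  #10 SA[10]=6  'bbbadcbaaa'
  #11 SA[11]=11  'cbaaa'
  #12 SA[12]=5  'cbbbadcbaaa'
  #13 SA[13]=4  'ccbbbadcbaaa'
  #14 SA[14]=10  'dcbaaa'
  #15 SA[15]=3  'dccbbbadcbaaa'

SA = [15, 14, 13, 0, 9, 2, 12, 8, 1, 7, 6, 11, 5, 4, 10, 3]
[i] adj suffixes → lcp
  [1] 15/14 → 1 ('a')
  [2] 14/13 → 2 ('aa')
  [3] 13/0 → 1 ('a')
  [4] 0/9 → 1 ('a')
  [5] 9/2 → 3 ('adc')
  [6] 2/12 → 0 ('')
  [7] 12/8 → 2 ('ba')
  [8] 8/1 → 4 ('badc')
  [9] 1/7 → 1 ('b')
  [10] 7/6 → 2 ('bb')
  [11] 6/11 → 0 ('')
  [12] 11/5 → 2 ('cb')
  [13] 5/4 → 1 ('c')
  [14] 4/10 → 0 ('')
  [15] 10/3 → 2 ('dc')

[0, 1, 2, 1, 1, 3, 0, 2, 4, 1, 2, 0, 2, 1, 0, 2]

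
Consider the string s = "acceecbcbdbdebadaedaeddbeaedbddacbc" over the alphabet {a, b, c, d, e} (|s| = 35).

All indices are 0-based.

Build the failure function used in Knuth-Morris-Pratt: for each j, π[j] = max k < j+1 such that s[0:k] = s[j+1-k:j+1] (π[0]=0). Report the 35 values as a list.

π[0] = 0
j=1 s[j]='c': π[1]=0 (border '')
j=2 s[j]='c': π[2]=0 (border '')
j=3 s[j]='e': π[3]=0 (border '')
j=4 s[j]='e': π[4]=0 (border '')
j=5 s[j]='c': π[5]=0 (border '')
j=6 s[j]='b': π[6]=0 (border '')
j=7 s[j]='c': π[7]=0 (border '')
j=8 s[j]='b': π[8]=0 (border '')
j=9 s[j]='d': π[9]=0 (border '')
j=10 s[j]='b': π[10]=0 (border '')
j=11 s[j]='d': π[11]=0 (border '')
j=12 s[j]='e': π[12]=0 (border '')
j=13 s[j]='b': π[13]=0 (border '')
j=14 s[j]='a': π[14]=1 (border 'a')
j=15 s[j]='d': k: 1→0; π[15]=0 (border '')
j=16 s[j]='a': π[16]=1 (border 'a')
j=17 s[j]='e': k: 1→0; π[17]=0 (border '')
j=18 s[j]='d': π[18]=0 (border '')
j=19 s[j]='a': π[19]=1 (border 'a')
j=20 s[j]='e': k: 1→0; π[20]=0 (border '')
j=21 s[j]='d': π[21]=0 (border '')
j=22 s[j]='d': π[22]=0 (border '')
j=23 s[j]='b': π[23]=0 (border '')
j=24 s[j]='e': π[24]=0 (border '')
j=25 s[j]='a': π[25]=1 (border 'a')
j=26 s[j]='e': k: 1→0; π[26]=0 (border '')
j=27 s[j]='d': π[27]=0 (border '')
j=28 s[j]='b': π[28]=0 (border '')
j=29 s[j]='d': π[29]=0 (border '')
j=30 s[j]='d': π[30]=0 (border '')
j=31 s[j]='a': π[31]=1 (border 'a')
j=32 s[j]='c': π[32]=2 (border 'ac')
j=33 s[j]='b': k: 2→0; π[33]=0 (border '')
j=34 s[j]='c': π[34]=0 (border '')

[0, 0, 0, 0, 0, 0, 0, 0, 0, 0, 0, 0, 0, 0, 1, 0, 1, 0, 0, 1, 0, 0, 0, 0, 0, 1, 0, 0, 0, 0, 0, 1, 2, 0, 0]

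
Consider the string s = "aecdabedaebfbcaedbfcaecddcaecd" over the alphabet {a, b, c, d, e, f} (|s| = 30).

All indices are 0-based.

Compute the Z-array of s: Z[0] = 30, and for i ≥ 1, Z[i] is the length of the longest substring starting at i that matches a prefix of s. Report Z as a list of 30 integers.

Z[0]=30
i=1: fresh scan; Z[1]=0
i=2: fresh scan; Z[2]=0
i=3: fresh scan; Z[3]=0
i=4: fresh scan; Z[4]=1 extend→box=[4,5)
i=5: fresh scan; Z[5]=0
i=6: fresh scan; Z[6]=0
i=7: fresh scan; Z[7]=0
i=8: fresh scan; Z[8]=2 extend→box=[8,10)
i=9: min(r-i=1, Z[1]=0)=0; Z[9]=0
i=10: fresh scan; Z[10]=0
i=11: fresh scan; Z[11]=0
i=12: fresh scan; Z[12]=0
i=13: fresh scan; Z[13]=0
i=14: fresh scan; Z[14]=2 extend→box=[14,16)
i=15: min(r-i=1, Z[1]=0)=0; Z[15]=0
i=16: fresh scan; Z[16]=0
i=17: fresh scan; Z[17]=0
i=18: fresh scan; Z[18]=0
i=19: fresh scan; Z[19]=0
i=20: fresh scan; Z[20]=4 extend→box=[20,24)
i=21: min(r-i=3, Z[1]=0)=0; Z[21]=0
i=22: min(r-i=2, Z[2]=0)=0; Z[22]=0
i=23: min(r-i=1, Z[3]=0)=0; Z[23]=0
i=24: fresh scan; Z[24]=0
i=25: fresh scan; Z[25]=0
i=26: fresh scan; Z[26]=4 extend→box=[26,30)
i=27: min(r-i=3, Z[1]=0)=0; Z[27]=0
i=28: min(r-i=2, Z[2]=0)=0; Z[28]=0
i=29: min(r-i=1, Z[3]=0)=0; Z[29]=0

[30, 0, 0, 0, 1, 0, 0, 0, 2, 0, 0, 0, 0, 0, 2, 0, 0, 0, 0, 0, 4, 0, 0, 0, 0, 0, 4, 0, 0, 0]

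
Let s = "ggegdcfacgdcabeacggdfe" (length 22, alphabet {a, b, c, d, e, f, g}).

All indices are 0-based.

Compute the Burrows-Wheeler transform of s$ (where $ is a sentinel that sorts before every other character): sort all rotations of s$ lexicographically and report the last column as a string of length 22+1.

ecfeaddaagggfbgcdceggc$

rank  rotation                 last
    0  $ggegdcfacgdcabeacggdfe  e
    1  abeacggdfe$ggegdcfacgdc  c
    2  acgdcabeacggdfe$ggegdcf  f
    3  acggdfe$ggegdcfacgdcabe  e
    4  beacggdfe$ggegdcfacgdca  a
    5  cabeacggdfe$ggegdcfacgd  d
    6  cfacgdcabeacggdfe$ggegd  d
    7  cgdcabeacggdfe$ggegdcfa  a
    8  cggdfe$ggegdcfacgdcabea  a
    9  dcabeacggdfe$ggegdcfacg  g
   10  dcfacgdcabeacggdfe$ggeg  g
   11  dfe$ggegdcfacgdcabeacgg  g
   12  e$ggegdcfacgdcabeacggdf  f
   13  eacggdfe$ggegdcfacgdcab  b
   14  egdcfacgdcabeacggdfe$gg  g
   15  facgdcabeacggdfe$ggegdc  c
   16  fe$ggegdcfacgdcabeacggd  d
   17  gdcabeacggdfe$ggegdcfac  c
   18  gdcfacgdcabeacggdfe$gge  e
   19  gdfe$ggegdcfacgdcabeacg  g
   20  gegdcfacgdcabeacggdfe$g  g
   21  ggdfe$ggegdcfacgdcabeac  c
   22  ggegdcfacgdcabeacggdfe$  $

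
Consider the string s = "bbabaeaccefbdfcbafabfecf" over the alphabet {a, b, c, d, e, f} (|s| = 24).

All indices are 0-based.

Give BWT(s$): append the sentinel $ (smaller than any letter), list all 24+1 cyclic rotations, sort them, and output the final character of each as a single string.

rank  rotation                   last
    0  $bbabaeaccefbdfcbafabfecf  f
    1  abaeaccefbdfcbafabfecf$bb  b
    2  abfecf$bbabaeaccefbdfcbaf  f
    3  accefbdfcbafabfecf$bbabae  e
    4  aeaccefbdfcbafabfecf$bbab  b
    5  afabfecf$bbabaeaccefbdfcb  b
    6  babaeaccefbdfcbafabfecf$b  b
    7  baeaccefbdfcbafabfecf$bba  a
    8  bafabfecf$bbabaeaccefbdfc  c
    9  bbabaeaccefbdfcbafabfecf$  $
   10  bdfcbafabfecf$bbabaeaccef  f
   11  bfecf$bbabaeaccefbdfcbafa  a
   12  cbafabfecf$bbabaeaccefbdf  f
   13  ccefbdfcbafabfecf$bbabaea  a
   14  cefbdfcbafabfecf$bbabaeac  c
   15  cf$bbabaeaccefbdfcbafabfe  e
   16  dfcbafabfecf$bbabaeaccefb  b
   17  eaccefbdfcbafabfecf$bbaba  a
   18  ecf$bbabaeaccefbdfcbafabf  f
   19  efbdfcbafabfecf$bbabaeacc  c
   20  f$bbabaeaccefbdfcbafabfec  c
   21  fabfecf$bbabaeaccefbdfcba  a
   22  fbdfcbafabfecf$bbabaeacce  e
   23  fcbafabfecf$bbabaeaccefbd  d
   24  fecf$bbabaeaccefbdfcbafab  b

fbfebbbac$fafacebafccaedb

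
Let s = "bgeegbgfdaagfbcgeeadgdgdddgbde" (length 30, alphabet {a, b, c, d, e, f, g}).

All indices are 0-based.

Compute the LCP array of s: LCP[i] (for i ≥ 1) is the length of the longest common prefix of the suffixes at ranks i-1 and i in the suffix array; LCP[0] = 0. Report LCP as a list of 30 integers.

sorted suffixes:
  #0 SA[0]=9  'aagfbcgeeadgdgdddgbde'
  #1 SA[1]=18  'adgdgdddgbde'
  #2 SA[2]=10  'agfbcgeeadgdgdddgbde'
  #3 SA[3]=13  'bcgeeadgdgdddgbde'
  #4 SA[4]=27  'bde'
  #5 SA[5]=0  'bgeegbgfdaagfbcgeeadgdgdddgbde'
  #6 SA[6]=5  'bgfdaagfbcgeeadgdgdddgbde'
  #7 SA[7]=14  'cgeeadgdgdddgbde'
  #8 SA[8]=8  'daagfbcgeeadgdgdddgbde'
  #9 SA[9]=23  'dddgbde'
  #10 SA[10]=24  'ddgbde'
  #11 SA[11]=28  'de'
  #12 SA[12]=25  'dgbde'
  #13 SA[13]=21  'dgdddgbde'
  #14 SA[14]=19  'dgdgdddgbde'
  #15 SA[15]=29  'e'
  #16 SA[16]=17  'eadgdgdddgbde'
  #17 SA[17]=16  'eeadgdgdddgbde'
  #18 SA[18]=2  'eegbgfdaagfbcgeeadgdgdddgbde'
  #19 SA[19]=3  'egbgfdaagfbcgeeadgdgdddgbde'
  #20 SA[20]=12  'fbcgeeadgdgdddgbde'
  #21 SA[21]=7  'fdaagfbcgeeadgdgdddgbde'
  #22 SA[22]=26  'gbde'
  #23 SA[23]=4  'gbgfdaagfbcgeeadgdgdddgbde'
  #24 SA[24]=22  'gdddgbde'
  #25 SA[25]=20  'gdgdddgbde'
  #26 SA[26]=15  'geeadgdgdddgbde'
  #27 SA[27]=1  'geegbgfdaagfbcgeeadgdgdddgbde'
  #28 SA[28]=11  'gfbcgeeadgdgdddgbde'
  #29 SA[29]=6  'gfdaagfbcgeeadgdgdddgbde'

SA = [9, 18, 10, 13, 27, 0, 5, 14, 8, 23, 24, 28, 25, 21, 19, 29, 17, 16, 2, 3, 12, 7, 26, 4, 22, 20, 15, 1, 11, 6]
rank  pair      lcp
   1  s[9:],s[18:]  1  'a'
   2  s[18:],s[10:]  1  'a'
   3  s[10:],s[13:]  0  ''
   4  s[13:],s[27:]  1  'b'
   5  s[27:],s[0:]  1  'b'
   6  s[0:],s[5:]  2  'bg'
   7  s[5:],s[14:]  0  ''
   8  s[14:],s[8:]  0  ''
   9  s[8:],s[23:]  1  'd'
  10  s[23:],s[24:]  2  'dd'
  11  s[24:],s[28:]  1  'd'
  12  s[28:],s[25:]  1  'd'
  13  s[25:],s[21:]  2  'dg'
  14  s[21:],s[19:]  3  'dgd'
  15  s[19:],s[29:]  0  ''
  16  s[29:],s[17:]  1  'e'
  17  s[17:],s[16:]  1  'e'
  18  s[16:],s[2:]  2  'ee'
  19  s[2:],s[3:]  1  'e'
  20  s[3:],s[12:]  0  ''
  21  s[12:],s[7:]  1  'f'
  22  s[7:],s[26:]  0  ''
  23  s[26:],s[4:]  2  'gb'
  24  s[4:],s[22:]  1  'g'
  25  s[22:],s[20:]  2  'gd'
  26  s[20:],s[15:]  1  'g'
  27  s[15:],s[1:]  3  'gee'
  28  s[1:],s[11:]  1  'g'
  29  s[11:],s[6:]  2  'gf'

[0, 1, 1, 0, 1, 1, 2, 0, 0, 1, 2, 1, 1, 2, 3, 0, 1, 1, 2, 1, 0, 1, 0, 2, 1, 2, 1, 3, 1, 2]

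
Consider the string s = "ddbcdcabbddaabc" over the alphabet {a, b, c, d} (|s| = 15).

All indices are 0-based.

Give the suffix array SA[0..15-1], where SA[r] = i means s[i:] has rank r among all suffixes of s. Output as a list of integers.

rank→(start, suffix):
  0 → (11, 'aabc')
  1 → (6, 'abbddaabc')
  2 → (12, 'abc')
  3 → (7, 'bbddaabc')
  4 → (13, 'bc')
  5 → (2, 'bcdcabbddaabc')
  6 → (8, 'bddaabc')
  7 → (14, 'c')
  8 → (5, 'cabbddaabc')
  9 → (3, 'cdcabbddaabc')
  10 → (10, 'daabc')
  11 → (1, 'dbcdcabbddaabc')
  12 → (4, 'dcabbddaabc')
  13 → (9, 'ddaabc')
  14 → (0, 'ddbcdcabbddaabc')

[11, 6, 12, 7, 13, 2, 8, 14, 5, 3, 10, 1, 4, 9, 0]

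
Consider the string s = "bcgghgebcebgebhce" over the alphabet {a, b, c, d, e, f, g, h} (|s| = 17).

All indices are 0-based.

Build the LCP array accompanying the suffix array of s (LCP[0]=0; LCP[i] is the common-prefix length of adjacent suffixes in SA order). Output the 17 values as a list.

[0, 2, 1, 1, 0, 2, 1, 0, 1, 2, 2, 0, 3, 1, 1, 0, 1]

rank | idx | suffix
   0 |   7 | bcebgebhce
   1 |   0 | bcgghgebcebgebhce
   2 |  10 | bgebhce
   3 |  13 | bhce
   4 |  15 | ce
   5 |   8 | cebgebhce
   6 |   1 | cgghgebcebgebhce
   7 |  16 | e
   8 |   6 | ebcebgebhce
   9 |   9 | ebgebhce
  10 |  12 | ebhce
  11 |   5 | gebcebgebhce
  12 |  11 | gebhce
  13 |   2 | gghgebcebgebhce
  14 |   3 | ghgebcebgebhce
  15 |  14 | hce
  16 |   4 | hgebcebgebhce

SA = [7, 0, 10, 13, 15, 8, 1, 16, 6, 9, 12, 5, 11, 2, 3, 14, 4]
rank  pair      lcp
   1  s[7:],s[0:]  2  'bc'
   2  s[0:],s[10:]  1  'b'
   3  s[10:],s[13:]  1  'b'
   4  s[13:],s[15:]  0  ''
   5  s[15:],s[8:]  2  'ce'
   6  s[8:],s[1:]  1  'c'
   7  s[1:],s[16:]  0  ''
   8  s[16:],s[6:]  1  'e'
   9  s[6:],s[9:]  2  'eb'
  10  s[9:],s[12:]  2  'eb'
  11  s[12:],s[5:]  0  ''
  12  s[5:],s[11:]  3  'geb'
  13  s[11:],s[2:]  1  'g'
  14  s[2:],s[3:]  1  'g'
  15  s[3:],s[14:]  0  ''
  16  s[14:],s[4:]  1  'h'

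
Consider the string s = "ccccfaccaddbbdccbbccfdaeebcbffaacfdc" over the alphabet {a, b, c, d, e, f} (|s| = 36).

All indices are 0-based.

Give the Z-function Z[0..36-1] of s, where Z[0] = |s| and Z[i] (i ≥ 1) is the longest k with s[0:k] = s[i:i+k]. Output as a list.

[36, 3, 2, 1, 0, 0, 2, 1, 0, 0, 0, 0, 0, 0, 2, 1, 0, 0, 2, 1, 0, 0, 0, 0, 0, 0, 1, 0, 0, 0, 0, 0, 1, 0, 0, 1]

Z[0]=36
i=1: fresh scan; Z[1]=3 extend→box=[1,4)
i=2: min(r-i=2, Z[1]=3)=2; Z[2]=2
i=3: min(r-i=1, Z[2]=2)=1; Z[3]=1
i=4: fresh scan; Z[4]=0
i=5: fresh scan; Z[5]=0
i=6: fresh scan; Z[6]=2 extend→box=[6,8)
i=7: min(r-i=1, Z[1]=3)=1; Z[7]=1
i=8: fresh scan; Z[8]=0
i=9: fresh scan; Z[9]=0
i=10: fresh scan; Z[10]=0
i=11: fresh scan; Z[11]=0
i=12: fresh scan; Z[12]=0
i=13: fresh scan; Z[13]=0
i=14: fresh scan; Z[14]=2 extend→box=[14,16)
i=15: min(r-i=1, Z[1]=3)=1; Z[15]=1
i=16: fresh scan; Z[16]=0
i=17: fresh scan; Z[17]=0
i=18: fresh scan; Z[18]=2 extend→box=[18,20)
i=19: min(r-i=1, Z[1]=3)=1; Z[19]=1
i=20: fresh scan; Z[20]=0
i=21: fresh scan; Z[21]=0
i=22: fresh scan; Z[22]=0
i=23: fresh scan; Z[23]=0
i=24: fresh scan; Z[24]=0
i=25: fresh scan; Z[25]=0
i=26: fresh scan; Z[26]=1 extend→box=[26,27)
i=27: fresh scan; Z[27]=0
i=28: fresh scan; Z[28]=0
i=29: fresh scan; Z[29]=0
i=30: fresh scan; Z[30]=0
i=31: fresh scan; Z[31]=0
i=32: fresh scan; Z[32]=1 extend→box=[32,33)
i=33: fresh scan; Z[33]=0
i=34: fresh scan; Z[34]=0
i=35: fresh scan; Z[35]=1 extend→box=[35,36)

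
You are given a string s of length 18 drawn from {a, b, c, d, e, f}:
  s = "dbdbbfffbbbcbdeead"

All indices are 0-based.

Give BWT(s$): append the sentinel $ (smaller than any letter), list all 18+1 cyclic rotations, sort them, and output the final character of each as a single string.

defbdbdcbbab$bedffb

rank  rotation             last
    0  $dbdbbfffbbbcbdeead  d
    1  ad$dbdbbfffbbbcbdee  e
    2  bbbcbdeead$dbdbbfff  f
    3  bbcbdeead$dbdbbfffb  b
    4  bbfffbbbcbdeead$dbd  d
    5  bcbdeead$dbdbbfffbb  b
    6  bdbbfffbbbcbdeead$d  d
    7  bdeead$dbdbbfffbbbc  c
    8  bfffbbbcbdeead$dbdb  b
    9  cbdeead$dbdbbfffbbb  b
   10  d$dbdbbfffbbbcbdeea  a
   11  dbbfffbbbcbdeead$db  b
   12  dbdbbfffbbbcbdeead$  $
   13  deead$dbdbbfffbbbcb  b
   14  ead$dbdbbfffbbbcbde  e
   15  eead$dbdbbfffbbbcbd  d
   16  fbbbcbdeead$dbdbbff  f
   17  ffbbbcbdeead$dbdbbf  f
   18  fffbbbcbdeead$dbdbb  b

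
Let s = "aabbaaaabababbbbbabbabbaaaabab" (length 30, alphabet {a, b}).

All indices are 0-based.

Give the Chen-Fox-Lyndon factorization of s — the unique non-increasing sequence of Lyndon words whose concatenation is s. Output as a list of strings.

emit factor 1: 'aabb' (i=0, period=4)
emit factor 2: 'aaaabababbbbbabbabb' (i=4, period=19)
emit factor 3: 'aaaabab' (i=23, period=7)

["aabb", "aaaabababbbbbabbabb", "aaaabab"]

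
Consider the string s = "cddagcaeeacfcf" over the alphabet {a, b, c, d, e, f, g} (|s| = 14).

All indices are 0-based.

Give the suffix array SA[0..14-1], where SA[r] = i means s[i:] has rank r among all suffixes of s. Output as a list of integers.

sorted suffixes:
  #0 SA[0]=9  'acfcf'
  #1 SA[1]=6  'aeeacfcf'
  #2 SA[2]=3  'agcaeeacfcf'
  #3 SA[3]=5  'caeeacfcf'
  #4 SA[4]=0  'cddagcaeeacfcf'
  #5 SA[5]=12  'cf'
  #6 SA[6]=10  'cfcf'
  #7 SA[7]=2  'dagcaeeacfcf'
  #8 SA[8]=1  'ddagcaeeacfcf'
  #9 SA[9]=8  'eacfcf'
  #10 SA[10]=7  'eeacfcf'
  #11 SA[11]=13  'f'
  #12 SA[12]=11  'fcf'
  #13 SA[13]=4  'gcaeeacfcf'

[9, 6, 3, 5, 0, 12, 10, 2, 1, 8, 7, 13, 11, 4]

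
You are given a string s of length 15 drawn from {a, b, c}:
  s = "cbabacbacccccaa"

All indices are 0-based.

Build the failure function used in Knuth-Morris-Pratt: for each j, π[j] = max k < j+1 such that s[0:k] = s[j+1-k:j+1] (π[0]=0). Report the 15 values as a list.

π[0] = 0
j=1 s[j]='b': π[1]=0 (border '')
j=2 s[j]='a': π[2]=0 (border '')
j=3 s[j]='b': π[3]=0 (border '')
j=4 s[j]='a': π[4]=0 (border '')
j=5 s[j]='c': π[5]=1 (border 'c')
j=6 s[j]='b': π[6]=2 (border 'cb')
j=7 s[j]='a': π[7]=3 (border 'cba')
j=8 s[j]='c': k: 3→0; π[8]=1 (border 'c')
j=9 s[j]='c': k: 1→0; π[9]=1 (border 'c')
j=10 s[j]='c': k: 1→0; π[10]=1 (border 'c')
j=11 s[j]='c': k: 1→0; π[11]=1 (border 'c')
j=12 s[j]='c': k: 1→0; π[12]=1 (border 'c')
j=13 s[j]='a': k: 1→0; π[13]=0 (border '')
j=14 s[j]='a': π[14]=0 (border '')

[0, 0, 0, 0, 0, 1, 2, 3, 1, 1, 1, 1, 1, 0, 0]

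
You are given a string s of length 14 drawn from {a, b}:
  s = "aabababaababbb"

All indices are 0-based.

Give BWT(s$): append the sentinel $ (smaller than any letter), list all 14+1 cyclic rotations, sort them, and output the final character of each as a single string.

b$bbbaabbaaaaba

rank  rotation         last
    0  $aabababaababbb  b
    1  aabababaababbb$  $
    2  aababbb$aababab  b
    3  abaababbb$aabab  b
    4  ababaababbb$aab  b
    5  abababaababbb$a  a
    6  ababbb$aabababa  a
    7  abbb$aabababaab  b
    8  b$aabababaababb  b
    9  baababbb$aababa  a
   10  babaababbb$aaba  a
   11  bababaababbb$aa  a
   12  babbb$aabababaa  a
   13  bb$aabababaabab  b
   14  bbb$aabababaaba  a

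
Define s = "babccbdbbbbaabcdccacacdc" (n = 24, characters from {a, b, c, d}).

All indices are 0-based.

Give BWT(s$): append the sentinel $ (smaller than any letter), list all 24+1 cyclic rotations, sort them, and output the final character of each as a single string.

rank  rotation                   last
    0  $babccbdbbbbaabcdccacacdc  c
    1  aabcdccacacdc$babccbdbbbb  b
    2  abccbdbbbbaabcdccacacdc$b  b
    3  abcdccacacdc$babccbdbbbba  a
    4  acacdc$babccbdbbbbaabcdcc  c
    5  acdc$babccbdbbbbaabcdccac  c
    6  baabcdccacacdc$babccbdbbb  b
    7  babccbdbbbbaabcdccacacdc$  $
    8  bbaabcdccacacdc$babccbdbb  b
    9  bbbaabcdccacacdc$babccbdb  b
   10  bbbbaabcdccacacdc$babccbd  d
   11  bccbdbbbbaabcdccacacdc$ba  a
   12  bcdccacacdc$babccbdbbbbaa  a
   13  bdbbbbaabcdccacacdc$babcc  c
   14  c$babccbdbbbbaabcdccacacd  d
   15  cacacdc$babccbdbbbbaabcdc  c
   16  cacdc$babccbdbbbbaabcdcca  a
   17  cbdbbbbaabcdccacacdc$babc  c
   18  ccacacdc$babccbdbbbbaabcd  d
   19  ccbdbbbbaabcdccacacdc$bab  b
   20  cdc$babccbdbbbbaabcdccaca  a
   21  cdccacacdc$babccbdbbbbaab  b
   22  dbbbbaabcdccacacdc$babccb  b
   23  dc$babccbdbbbbaabcdccacac  c
   24  dccacacdc$babccbdbbbbaabc  c

cbbaccb$bbdaacdcacdbabbcc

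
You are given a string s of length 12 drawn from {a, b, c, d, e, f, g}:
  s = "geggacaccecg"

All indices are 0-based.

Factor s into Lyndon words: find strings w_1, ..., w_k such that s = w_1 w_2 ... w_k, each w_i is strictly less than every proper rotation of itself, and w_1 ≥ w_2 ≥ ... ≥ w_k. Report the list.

emit factor 1: 'g' (i=0, period=1)
emit factor 2: 'egg' (i=1, period=3)
emit factor 3: 'acaccecg' (i=4, period=8)

["g", "egg", "acaccecg"]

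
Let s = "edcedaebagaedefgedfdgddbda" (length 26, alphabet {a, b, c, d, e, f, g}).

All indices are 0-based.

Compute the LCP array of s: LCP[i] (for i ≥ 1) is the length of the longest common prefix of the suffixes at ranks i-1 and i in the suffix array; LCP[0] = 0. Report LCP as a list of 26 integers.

rank | idx | suffix
   0 |  25 | a
   1 |   5 | aebagaedefgedfdgddbda
   2 |  10 | aedefgedfdgddbda
   3 |   8 | agaedefgedfdgddbda
   4 |   7 | bagaedefgedfdgddbda
   5 |  23 | bda
   6 |   2 | cedaebagaedefgedfdgddbda
   7 |  24 | da
   8 |   4 | daebagaedefgedfdgddbda
   9 |  22 | dbda
  10 |   1 | dcedaebagaedefgedfdgddbda
  11 |  21 | ddbda
  12 |  12 | defgedfdgddbda
  13 |  17 | dfdgddbda
  14 |  19 | dgddbda
  15 |   6 | ebagaedefgedfdgddbda
  16 |   3 | edaebagaedefgedfdgddbda
  17 |   0 | edcedaebagaedefgedfdgddbda
  18 |  11 | edefgedfdgddbda
  19 |  16 | edfdgddbda
  20 |  13 | efgedfdgddbda
  21 |  18 | fdgddbda
  22 |  14 | fgedfdgddbda
  23 |   9 | gaedefgedfdgddbda
  24 |  20 | gddbda
  25 |  15 | gedfdgddbda

SA = [25, 5, 10, 8, 7, 23, 2, 24, 4, 22, 1, 21, 12, 17, 19, 6, 3, 0, 11, 16, 13, 18, 14, 9, 20, 15]
rank  pair      lcp
   1  s[25:],s[5:]  1  'a'
   2  s[5:],s[10:]  2  'ae'
   3  s[10:],s[8:]  1  'a'
   4  s[8:],s[7:]  0  ''
   5  s[7:],s[23:]  1  'b'
   6  s[23:],s[2:]  0  ''
   7  s[2:],s[24:]  0  ''
   8  s[24:],s[4:]  2  'da'
   9  s[4:],s[22:]  1  'd'
  10  s[22:],s[1:]  1  'd'
  11  s[1:],s[21:]  1  'd'
  12  s[21:],s[12:]  1  'd'
  13  s[12:],s[17:]  1  'd'
  14  s[17:],s[19:]  1  'd'
  15  s[19:],s[6:]  0  ''
  16  s[6:],s[3:]  1  'e'
  17  s[3:],s[0:]  2  'ed'
  18  s[0:],s[11:]  2  'ed'
  19  s[11:],s[16:]  2  'ed'
  20  s[16:],s[13:]  1  'e'
  21  s[13:],s[18:]  0  ''
  22  s[18:],s[14:]  1  'f'
  23  s[14:],s[9:]  0  ''
  24  s[9:],s[20:]  1  'g'
  25  s[20:],s[15:]  1  'g'

[0, 1, 2, 1, 0, 1, 0, 0, 2, 1, 1, 1, 1, 1, 1, 0, 1, 2, 2, 2, 1, 0, 1, 0, 1, 1]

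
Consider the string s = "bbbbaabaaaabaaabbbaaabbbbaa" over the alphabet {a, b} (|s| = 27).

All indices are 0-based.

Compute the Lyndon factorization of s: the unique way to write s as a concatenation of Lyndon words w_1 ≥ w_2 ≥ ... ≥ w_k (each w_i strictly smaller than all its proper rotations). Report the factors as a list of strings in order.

["b", "b", "b", "b", "aab", "aaaabaaabbbaaabbbb", "a", "a"]

emit factor 1: 'b' (i=0, period=1)
emit factor 2: 'b' (i=1, period=1)
emit factor 3: 'b' (i=2, period=1)
emit factor 4: 'b' (i=3, period=1)
emit factor 5: 'aab' (i=4, period=3)
emit factor 6: 'aaaabaaabbbaaabbbb' (i=7, period=18)
emit factor 7: 'a' (i=25, period=1)
emit factor 8: 'a' (i=26, period=1)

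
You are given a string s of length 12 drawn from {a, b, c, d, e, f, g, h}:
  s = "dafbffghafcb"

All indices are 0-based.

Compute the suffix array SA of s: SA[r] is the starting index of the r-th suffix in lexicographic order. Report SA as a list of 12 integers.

[1, 8, 11, 3, 10, 0, 2, 9, 4, 5, 6, 7]

rank→(start, suffix):
  0 → (1, 'afbffghafcb')
  1 → (8, 'afcb')
  2 → (11, 'b')
  3 → (3, 'bffghafcb')
  4 → (10, 'cb')
  5 → (0, 'dafbffghafcb')
  6 → (2, 'fbffghafcb')
  7 → (9, 'fcb')
  8 → (4, 'ffghafcb')
  9 → (5, 'fghafcb')
  10 → (6, 'ghafcb')
  11 → (7, 'hafcb')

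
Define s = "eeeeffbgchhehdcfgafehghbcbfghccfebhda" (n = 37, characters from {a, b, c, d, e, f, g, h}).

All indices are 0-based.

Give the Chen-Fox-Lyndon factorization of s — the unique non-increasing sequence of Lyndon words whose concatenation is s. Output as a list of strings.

["eeeeff", "bgchhehdcfg", "afehghbcbfghccfebhd", "a"]

emit factor 1: 'eeeeff' (i=0, period=6)
emit factor 2: 'bgchhehdcfg' (i=6, period=11)
emit factor 3: 'afehghbcbfghccfebhd' (i=17, period=19)
emit factor 4: 'a' (i=36, period=1)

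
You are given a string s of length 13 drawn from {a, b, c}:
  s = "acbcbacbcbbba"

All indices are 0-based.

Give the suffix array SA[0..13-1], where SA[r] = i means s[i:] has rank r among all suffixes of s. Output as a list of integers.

rank→(start, suffix):
  0 → (12, 'a')
  1 → (0, 'acbcbacbcbbba')
  2 → (5, 'acbcbbba')
  3 → (11, 'ba')
  4 → (4, 'bacbcbbba')
  5 → (10, 'bba')
  6 → (9, 'bbba')
  7 → (2, 'bcbacbcbbba')
  8 → (7, 'bcbbba')
  9 → (3, 'cbacbcbbba')
  10 → (8, 'cbbba')
  11 → (1, 'cbcbacbcbbba')
  12 → (6, 'cbcbbba')

[12, 0, 5, 11, 4, 10, 9, 2, 7, 3, 8, 1, 6]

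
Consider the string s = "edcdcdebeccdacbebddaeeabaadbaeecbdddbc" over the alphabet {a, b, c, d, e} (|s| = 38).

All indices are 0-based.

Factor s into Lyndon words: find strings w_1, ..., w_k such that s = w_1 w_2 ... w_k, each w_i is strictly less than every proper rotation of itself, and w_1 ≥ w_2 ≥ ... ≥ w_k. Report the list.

emit factor 1: 'e' (i=0, period=1)
emit factor 2: 'd' (i=1, period=1)
emit factor 3: 'cdcde' (i=2, period=5)
emit factor 4: 'beccd' (i=7, period=5)
emit factor 5: 'acbebddaee' (i=12, period=10)
emit factor 6: 'ab' (i=22, period=2)
emit factor 7: 'aadbaeecbdddbc' (i=24, period=14)

["e", "d", "cdcde", "beccd", "acbebddaee", "ab", "aadbaeecbdddbc"]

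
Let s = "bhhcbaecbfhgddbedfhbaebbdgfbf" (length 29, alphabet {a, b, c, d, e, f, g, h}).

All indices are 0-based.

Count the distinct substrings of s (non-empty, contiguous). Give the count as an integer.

408

rank→(start, suffix):
  0 → (20, 'aebbdgfbf')
  1 → (5, 'aecbfhgddbedfhbaebbdgfbf')
  2 → (19, 'baebbdgfbf')
  3 → (4, 'baecbfhgddbedfhbaebbdgfbf')
  4 → (22, 'bbdgfbf')
  5 → (23, 'bdgfbf')
  6 → (14, 'bedfhbaebbdgfbf')
  7 → (27, 'bf')
  8 → (8, 'bfhgddbedfhbaebbdgfbf')
  9 → (0, 'bhhcbaecbfhgddbedfhbaebbdgfbf')
  10 → (3, 'cbaecbfhgddbedfhbaebbdgfbf')
  11 → (7, 'cbfhgddbedfhbaebbdgfbf')
  12 → (13, 'dbedfhbaebbdgfbf')
  13 → (12, 'ddbedfhbaebbdgfbf')
  14 → (16, 'dfhbaebbdgfbf')
  15 → (24, 'dgfbf')
  16 → (21, 'ebbdgfbf')
  17 → (6, 'ecbfhgddbedfhbaebbdgfbf')
  18 → (15, 'edfhbaebbdgfbf')
  19 → (28, 'f')
  20 → (26, 'fbf')
  21 → (17, 'fhbaebbdgfbf')
  22 → (9, 'fhgddbedfhbaebbdgfbf')
  23 → (11, 'gddbedfhbaebbdgfbf')
  24 → (25, 'gfbf')
  25 → (18, 'hbaebbdgfbf')
  26 → (2, 'hcbaecbfhgddbedfhbaebbdgfbf')
  27 → (10, 'hgddbedfhbaebbdgfbf')
  28 → (1, 'hhcbaecbfhgddbedfhbaebbdgfbf')

SA = [20, 5, 19, 4, 22, 23, 14, 27, 8, 0, 3, 7, 13, 12, 16, 24, 21, 6, 15, 28, 26, 17, 9, 11, 25, 18, 2, 10, 1]
rank  pair      lcp
   1  s[20:],s[5:]  2  'ae'
   2  s[5:],s[19:]  0  ''
   3  s[19:],s[4:]  3  'bae'
   4  s[4:],s[22:]  1  'b'
   5  s[22:],s[23:]  1  'b'
   6  s[23:],s[14:]  1  'b'
   7  s[14:],s[27:]  1  'b'
   8  s[27:],s[8:]  2  'bf'
   9  s[8:],s[0:]  1  'b'
  10  s[0:],s[3:]  0  ''
  11  s[3:],s[7:]  2  'cb'
  12  s[7:],s[13:]  0  ''
  13  s[13:],s[12:]  1  'd'
  14  s[12:],s[16:]  1  'd'
  15  s[16:],s[24:]  1  'd'
  16  s[24:],s[21:]  0  ''
  17  s[21:],s[6:]  1  'e'
  18  s[6:],s[15:]  1  'e'
  19  s[15:],s[28:]  0  ''
  20  s[28:],s[26:]  1  'f'
  21  s[26:],s[17:]  1  'f'
  22  s[17:],s[9:]  2  'fh'
  23  s[9:],s[11:]  0  ''
  24  s[11:],s[25:]  1  'g'
  25  s[25:],s[18:]  0  ''
  26  s[18:],s[2:]  1  'h'
  27  s[2:],s[10:]  1  'h'
  28  s[10:],s[1:]  1  'h'

n(n+1)/2 = 29·30/2 = 435
Σ LCP = 0 + 2 + 0 + 3 + 1 + 1 + 1 + 1 + 2 + 1 + 0 + 2 + 0 + 1 + 1 + 1 + 0 + 1 + 1 + 0 + 1 + 1 + 2 + 0 + 1 + 0 + 1 + 1 + 1 = 27
distinct = 435 − 27 = 408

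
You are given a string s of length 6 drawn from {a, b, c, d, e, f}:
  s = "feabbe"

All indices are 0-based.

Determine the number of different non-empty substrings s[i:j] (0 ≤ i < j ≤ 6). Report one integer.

19

sorted suffixes:
  #0 SA[0]=2  'abbe'
  #1 SA[1]=3  'bbe'
  #2 SA[2]=4  'be'
  #3 SA[3]=5  'e'
  #4 SA[4]=1  'eabbe'
  #5 SA[5]=0  'feabbe'

SA = [2, 3, 4, 5, 1, 0]
[i] adj suffixes → lcp
  [1] 2/3 → 0 ('')
  [2] 3/4 → 1 ('b')
  [3] 4/5 → 0 ('')
  [4] 5/1 → 1 ('e')
  [5] 1/0 → 0 ('')

n(n+1)/2 = 6·7/2 = 21
Σ LCP = 0 + 0 + 1 + 0 + 1 + 0 = 2
distinct = 21 − 2 = 19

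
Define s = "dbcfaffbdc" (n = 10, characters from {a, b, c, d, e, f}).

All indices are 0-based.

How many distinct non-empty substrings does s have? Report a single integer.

50

rank→(start, suffix):
  0 → (4, 'affbdc')
  1 → (1, 'bcfaffbdc')
  2 → (7, 'bdc')
  3 → (9, 'c')
  4 → (2, 'cfaffbdc')
  5 → (0, 'dbcfaffbdc')
  6 → (8, 'dc')
  7 → (3, 'faffbdc')
  8 → (6, 'fbdc')
  9 → (5, 'ffbdc')

SA = [4, 1, 7, 9, 2, 0, 8, 3, 6, 5]
rank  pair      lcp
   1  s[4:],s[1:]  0  ''
   2  s[1:],s[7:]  1  'b'
   3  s[7:],s[9:]  0  ''
   4  s[9:],s[2:]  1  'c'
   5  s[2:],s[0:]  0  ''
   6  s[0:],s[8:]  1  'd'
   7  s[8:],s[3:]  0  ''
   8  s[3:],s[6:]  1  'f'
   9  s[6:],s[5:]  1  'f'

n(n+1)/2 = 10·11/2 = 55
Σ LCP = 0 + 0 + 1 + 0 + 1 + 0 + 1 + 0 + 1 + 1 = 5
distinct = 55 − 5 = 50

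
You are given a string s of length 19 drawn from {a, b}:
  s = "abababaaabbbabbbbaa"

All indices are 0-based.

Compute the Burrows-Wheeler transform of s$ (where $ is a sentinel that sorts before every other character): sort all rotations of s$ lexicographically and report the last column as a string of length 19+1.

aabbabb$abbaaabbbbaa

rank  rotation              last
    0  $abababaaabbbabbbbaa  a
    1  a$abababaaabbbabbbba  a
    2  aa$abababaaabbbabbbb  b
    3  aaabbbabbbbaa$ababab  b
    4  aabbbabbbbaa$abababa  a
    5  abaaabbbabbbbaa$abab  b
    6  ababaaabbbabbbbaa$ab  b
    7  abababaaabbbabbbbaa$  $
    8  abbbabbbbaa$abababaa  a
    9  abbbbaa$abababaaabbb  b
   10  baa$abababaaabbbabbb  b
   11  baaabbbabbbbaa$ababa  a
   12  babaaabbbabbbbaa$aba  a
   13  bababaaabbbabbbbaa$a  a
   14  babbbbaa$abababaaabb  b
   15  bbaa$abababaaabbbabb  b
   16  bbabbbbaa$abababaaab  b
   17  bbbaa$abababaaabbbab  b
   18  bbbabbbbaa$abababaaa  a
   19  bbbbaa$abababaaabbba  a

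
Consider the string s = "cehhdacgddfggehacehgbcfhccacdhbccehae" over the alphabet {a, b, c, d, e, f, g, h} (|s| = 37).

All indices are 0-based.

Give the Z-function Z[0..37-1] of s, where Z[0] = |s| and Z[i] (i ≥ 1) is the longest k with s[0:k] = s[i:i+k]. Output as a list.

Z[0]=37
i=1: i≥r, start 0; Z[1]=0
i=2: i≥r, start 0; Z[2]=0
i=3: i≥r, start 0; Z[3]=0
i=4: i≥r, start 0; Z[4]=0
i=5: i≥r, start 0; Z[5]=0
i=6: i≥r, start 0; Z[6]=1 extend→box=[6,7)
i=7: i≥r, start 0; Z[7]=0
i=8: i≥r, start 0; Z[8]=0
i=9: i≥r, start 0; Z[9]=0
i=10: i≥r, start 0; Z[10]=0
i=11: i≥r, start 0; Z[11]=0
i=12: i≥r, start 0; Z[12]=0
i=13: i≥r, start 0; Z[13]=0
i=14: i≥r, start 0; Z[14]=0
i=15: i≥r, start 0; Z[15]=0
i=16: i≥r, start 0; Z[16]=3 extend→box=[16,19)
i=17: min(r-i=2, Z[1]=0)=0; Z[17]=0
i=18: min(r-i=1, Z[2]=0)=0; Z[18]=0
i=19: i≥r, start 0; Z[19]=0
i=20: i≥r, start 0; Z[20]=0
i=21: i≥r, start 0; Z[21]=1 extend→box=[21,22)
i=22: i≥r, start 0; Z[22]=0
i=23: i≥r, start 0; Z[23]=0
i=24: i≥r, start 0; Z[24]=1 extend→box=[24,25)
i=25: i≥r, start 0; Z[25]=1 extend→box=[25,26)
i=26: i≥r, start 0; Z[26]=0
i=27: i≥r, start 0; Z[27]=1 extend→box=[27,28)
i=28: i≥r, start 0; Z[28]=0
i=29: i≥r, start 0; Z[29]=0
i=30: i≥r, start 0; Z[30]=0
i=31: i≥r, start 0; Z[31]=1 extend→box=[31,32)
i=32: i≥r, start 0; Z[32]=3 extend→box=[32,35)
i=33: min(r-i=2, Z[1]=0)=0; Z[33]=0
i=34: min(r-i=1, Z[2]=0)=0; Z[34]=0
i=35: i≥r, start 0; Z[35]=0
i=36: i≥r, start 0; Z[36]=0

[37, 0, 0, 0, 0, 0, 1, 0, 0, 0, 0, 0, 0, 0, 0, 0, 3, 0, 0, 0, 0, 1, 0, 0, 1, 1, 0, 1, 0, 0, 0, 1, 3, 0, 0, 0, 0]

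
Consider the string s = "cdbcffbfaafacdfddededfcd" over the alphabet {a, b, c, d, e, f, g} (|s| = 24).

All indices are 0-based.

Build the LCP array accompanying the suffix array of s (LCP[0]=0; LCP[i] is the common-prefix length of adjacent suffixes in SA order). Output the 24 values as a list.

sorted suffixes:
  #0 SA[0]=8  'aafacdfddededfcd'
  #1 SA[1]=11  'acdfddededfcd'
  #2 SA[2]=9  'afacdfddededfcd'
  #3 SA[3]=2  'bcffbfaafacdfddededfcd'
  #4 SA[4]=6  'bfaafacdfddededfcd'
  #5 SA[5]=22  'cd'
  #6 SA[6]=0  'cdbcffbfaafacdfddededfcd'
  #7 SA[7]=12  'cdfddededfcd'
  #8 SA[8]=3  'cffbfaafacdfddededfcd'
  #9 SA[9]=23  'd'
  #10 SA[10]=1  'dbcffbfaafacdfddededfcd'
  #11 SA[11]=15  'ddededfcd'
  #12 SA[12]=16  'dededfcd'
  #13 SA[13]=18  'dedfcd'
  #14 SA[14]=20  'dfcd'
  #15 SA[15]=13  'dfddededfcd'
  #16 SA[16]=17  'ededfcd'
  #17 SA[17]=19  'edfcd'
  #18 SA[18]=7  'faafacdfddededfcd'
  #19 SA[19]=10  'facdfddededfcd'
  #20 SA[20]=5  'fbfaafacdfddededfcd'
  #21 SA[21]=21  'fcd'
  #22 SA[22]=14  'fddededfcd'
  #23 SA[23]=4  'ffbfaafacdfddededfcd'

SA = [8, 11, 9, 2, 6, 22, 0, 12, 3, 23, 1, 15, 16, 18, 20, 13, 17, 19, 7, 10, 5, 21, 14, 4]
i: (SA[i-1],SA[i]) lcp shared
  1: (8,11) 1 'a'
  2: (11,9) 1 'a'
  3: (9,2) 0 ''
  4: (2,6) 1 'b'
  5: (6,22) 0 ''
  6: (22,0) 2 'cd'
  7: (0,12) 2 'cd'
  8: (12,3) 1 'c'
  9: (3,23) 0 ''
  10: (23,1) 1 'd'
  11: (1,15) 1 'd'
  12: (15,16) 1 'd'
  13: (16,18) 3 'ded'
  14: (18,20) 1 'd'
  15: (20,13) 2 'df'
  16: (13,17) 0 ''
  17: (17,19) 2 'ed'
  18: (19,7) 0 ''
  19: (7,10) 2 'fa'
  20: (10,5) 1 'f'
  21: (5,21) 1 'f'
  22: (21,14) 1 'f'
  23: (14,4) 1 'f'

[0, 1, 1, 0, 1, 0, 2, 2, 1, 0, 1, 1, 1, 3, 1, 2, 0, 2, 0, 2, 1, 1, 1, 1]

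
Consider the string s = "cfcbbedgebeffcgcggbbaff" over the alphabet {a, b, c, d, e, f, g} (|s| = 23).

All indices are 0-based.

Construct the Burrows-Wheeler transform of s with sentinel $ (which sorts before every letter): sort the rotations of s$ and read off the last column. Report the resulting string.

fbbgcbef$fgegbbfcfaegcdc

rank  rotation                  last
    0  $cfcbbedgebeffcgcggbbaff  f
    1  aff$cfcbbedgebeffcgcggbb  b
    2  baff$cfcbbedgebeffcgcggb  b
    3  bbaff$cfcbbedgebeffcgcgg  g
    4  bbedgebeffcgcggbbaff$cfc  c
    5  bedgebeffcgcggbbaff$cfcb  b
    6  beffcgcggbbaff$cfcbbedge  e
    7  cbbedgebeffcgcggbbaff$cf  f
    8  cfcbbedgebeffcgcggbbaff$  $
    9  cgcggbbaff$cfcbbedgebeff  f
   10  cggbbaff$cfcbbedgebeffcg  g
   11  dgebeffcgcggbbaff$cfcbbe  e
   12  ebeffcgcggbbaff$cfcbbedg  g
   13  edgebeffcgcggbbaff$cfcbb  b
   14  effcgcggbbaff$cfcbbedgeb  b
   15  f$cfcbbedgebeffcgcggbbaf  f
   16  fcbbedgebeffcgcggbbaff$c  c
   17  fcgcggbbaff$cfcbbedgebef  f
   18  ff$cfcbbedgebeffcgcggbba  a
   19  ffcgcggbbaff$cfcbbedgebe  e
   20  gbbaff$cfcbbedgebeffcgcg  g
   21  gcggbbaff$cfcbbedgebeffc  c
   22  gebeffcgcggbbaff$cfcbbed  d
   23  ggbbaff$cfcbbedgebeffcgc  c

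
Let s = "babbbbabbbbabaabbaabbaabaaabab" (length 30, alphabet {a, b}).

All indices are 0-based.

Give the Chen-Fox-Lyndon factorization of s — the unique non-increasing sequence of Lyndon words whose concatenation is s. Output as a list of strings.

["b", "abbbb", "abbbb", "ab", "aabb", "aabb", "aab", "aaabab"]

emit factor 1: 'b' (i=0, period=1)
emit factor 2: 'abbbb' (i=1, period=5)
emit factor 3: 'abbbb' (i=6, period=5)
emit factor 4: 'ab' (i=11, period=2)
emit factor 5: 'aabb' (i=13, period=4)
emit factor 6: 'aabb' (i=17, period=4)
emit factor 7: 'aab' (i=21, period=3)
emit factor 8: 'aaabab' (i=24, period=6)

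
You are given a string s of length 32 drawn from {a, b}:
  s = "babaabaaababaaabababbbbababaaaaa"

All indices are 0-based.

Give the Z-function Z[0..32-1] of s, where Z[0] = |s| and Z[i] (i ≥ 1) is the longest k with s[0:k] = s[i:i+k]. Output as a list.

[32, 0, 2, 0, 0, 2, 0, 0, 0, 5, 0, 2, 0, 0, 0, 4, 0, 3, 0, 1, 1, 1, 4, 0, 5, 0, 2, 0, 0, 0, 0, 0]

Z[0]=32
i=1: i≥r, start 0; Z[1]=0
i=2: i≥r, start 0; Z[2]=2 scan→box=[2,4)
i=3: min(r-i=1, Z[1]=0)=0; Z[3]=0
i=4: i≥r, start 0; Z[4]=0
i=5: i≥r, start 0; Z[5]=2 scan→box=[5,7)
i=6: min(r-i=1, Z[1]=0)=0; Z[6]=0
i=7: i≥r, start 0; Z[7]=0
i=8: i≥r, start 0; Z[8]=0
i=9: i≥r, start 0; Z[9]=5 scan→box=[9,14)
i=10: min(r-i=4, Z[1]=0)=0; Z[10]=0
i=11: min(r-i=3, Z[2]=2)=2; Z[11]=2
i=12: min(r-i=2, Z[3]=0)=0; Z[12]=0
i=13: min(r-i=1, Z[4]=0)=0; Z[13]=0
i=14: i≥r, start 0; Z[14]=0
i=15: i≥r, start 0; Z[15]=4 scan→box=[15,19)
i=16: min(r-i=3, Z[1]=0)=0; Z[16]=0
i=17: min(r-i=2, Z[2]=2)=2; Z[17]=3 scan→box=[17,20)
i=18: min(r-i=2, Z[1]=0)=0; Z[18]=0
i=19: min(r-i=1, Z[2]=2)=1; Z[19]=1
i=20: i≥r, start 0; Z[20]=1 scan→box=[20,21)
i=21: i≥r, start 0; Z[21]=1 scan→box=[21,22)
i=22: i≥r, start 0; Z[22]=4 scan→box=[22,26)
i=23: min(r-i=3, Z[1]=0)=0; Z[23]=0
i=24: min(r-i=2, Z[2]=2)=2; Z[24]=5 scan→box=[24,29)
i=25: min(r-i=4, Z[1]=0)=0; Z[25]=0
i=26: min(r-i=3, Z[2]=2)=2; Z[26]=2
i=27: min(r-i=2, Z[3]=0)=0; Z[27]=0
i=28: min(r-i=1, Z[4]=0)=0; Z[28]=0
i=29: i≥r, start 0; Z[29]=0
i=30: i≥r, start 0; Z[30]=0
i=31: i≥r, start 0; Z[31]=0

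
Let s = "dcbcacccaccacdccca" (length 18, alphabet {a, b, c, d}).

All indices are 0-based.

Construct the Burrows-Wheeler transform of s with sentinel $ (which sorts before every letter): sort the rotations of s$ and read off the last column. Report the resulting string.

rank  rotation             last
    0  $dcbcacccaccacdccca  a
    1  a$dcbcacccaccacdccc  c
    2  accacdccca$dcbcaccc  c
    3  acccaccacdccca$dcbc  c
    4  acdccca$dcbcacccacc  c
    5  bcacccaccacdccca$dc  c
    6  ca$dcbcacccaccacdcc  c
    7  caccacdccca$dcbcacc  c
    8  cacccaccacdccca$dcb  b
    9  cacdccca$dcbcacccac  c
   10  cbcacccaccacdccca$d  d
   11  cca$dcbcacccaccacdc  c
   12  ccaccacdccca$dcbcac  c
   13  ccacdccca$dcbcaccca  a
   14  ccca$dcbcacccaccacd  d
   15  cccaccacdccca$dcbca  a
   16  cdccca$dcbcacccacca  a
   17  dcbcacccaccacdccca$  $
   18  dccca$dcbcacccaccac  c

acccccccbcdccadaa$c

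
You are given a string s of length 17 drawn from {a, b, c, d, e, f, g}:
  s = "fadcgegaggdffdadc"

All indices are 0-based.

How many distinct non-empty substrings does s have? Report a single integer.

rank | idx | suffix
   0 |  14 | adc
   1 |   1 | adcgegaggdffdadc
   2 |   7 | aggdffdadc
   3 |  16 | c
   4 |   3 | cgegaggdffdadc
   5 |  13 | dadc
   6 |  15 | dc
   7 |   2 | dcgegaggdffdadc
   8 |  10 | dffdadc
   9 |   5 | egaggdffdadc
  10 |   0 | fadcgegaggdffdadc
  11 |  12 | fdadc
  12 |  11 | ffdadc
  13 |   6 | gaggdffdadc
  14 |   9 | gdffdadc
  15 |   4 | gegaggdffdadc
  16 |   8 | ggdffdadc

SA = [14, 1, 7, 16, 3, 13, 15, 2, 10, 5, 0, 12, 11, 6, 9, 4, 8]
rank  pair      lcp
   1  s[14:],s[1:]  3  'adc'
   2  s[1:],s[7:]  1  'a'
   3  s[7:],s[16:]  0  ''
   4  s[16:],s[3:]  1  'c'
   5  s[3:],s[13:]  0  ''
   6  s[13:],s[15:]  1  'd'
   7  s[15:],s[2:]  2  'dc'
   8  s[2:],s[10:]  1  'd'
   9  s[10:],s[5:]  0  ''
  10  s[5:],s[0:]  0  ''
  11  s[0:],s[12:]  1  'f'
  12  s[12:],s[11:]  1  'f'
  13  s[11:],s[6:]  0  ''
  14  s[6:],s[9:]  1  'g'
  15  s[9:],s[4:]  1  'g'
  16  s[4:],s[8:]  1  'g'

n(n+1)/2 = 17·18/2 = 153
Σ LCP = 0 + 3 + 1 + 0 + 1 + 0 + 1 + 2 + 1 + 0 + 0 + 1 + 1 + 0 + 1 + 1 + 1 = 14
distinct = 153 − 14 = 139

139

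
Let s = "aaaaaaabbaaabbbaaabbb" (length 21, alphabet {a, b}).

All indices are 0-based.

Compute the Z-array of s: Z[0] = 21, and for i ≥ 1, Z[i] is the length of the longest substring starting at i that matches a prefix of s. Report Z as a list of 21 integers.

[21, 6, 5, 4, 3, 2, 1, 0, 0, 3, 2, 1, 0, 0, 0, 3, 2, 1, 0, 0, 0]

Z[0]=21
i=1: fresh scan; Z[1]=6 grow→box=[1,7)
i=2: min(r-i=5, Z[1]=6)=5; Z[2]=5
i=3: min(r-i=4, Z[2]=5)=4; Z[3]=4
i=4: min(r-i=3, Z[3]=4)=3; Z[4]=3
i=5: min(r-i=2, Z[4]=3)=2; Z[5]=2
i=6: min(r-i=1, Z[5]=2)=1; Z[6]=1
i=7: fresh scan; Z[7]=0
i=8: fresh scan; Z[8]=0
i=9: fresh scan; Z[9]=3 grow→box=[9,12)
i=10: min(r-i=2, Z[1]=6)=2; Z[10]=2
i=11: min(r-i=1, Z[2]=5)=1; Z[11]=1
i=12: fresh scan; Z[12]=0
i=13: fresh scan; Z[13]=0
i=14: fresh scan; Z[14]=0
i=15: fresh scan; Z[15]=3 grow→box=[15,18)
i=16: min(r-i=2, Z[1]=6)=2; Z[16]=2
i=17: min(r-i=1, Z[2]=5)=1; Z[17]=1
i=18: fresh scan; Z[18]=0
i=19: fresh scan; Z[19]=0
i=20: fresh scan; Z[20]=0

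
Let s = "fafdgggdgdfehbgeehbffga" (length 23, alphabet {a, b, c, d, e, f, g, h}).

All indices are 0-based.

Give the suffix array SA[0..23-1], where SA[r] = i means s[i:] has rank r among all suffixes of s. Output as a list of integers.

[22, 1, 18, 13, 9, 7, 3, 15, 16, 11, 0, 2, 10, 19, 20, 21, 8, 6, 14, 5, 4, 17, 12]

sorted suffixes:
  #0 SA[0]=22  'a'
  #1 SA[1]=1  'afdgggdgdfehbgeehbffga'
  #2 SA[2]=18  'bffga'
  #3 SA[3]=13  'bgeehbffga'
  #4 SA[4]=9  'dfehbgeehbffga'
  #5 SA[5]=7  'dgdfehbgeehbffga'
  #6 SA[6]=3  'dgggdgdfehbgeehbffga'
  #7 SA[7]=15  'eehbffga'
  #8 SA[8]=16  'ehbffga'
  #9 SA[9]=11  'ehbgeehbffga'
  #10 SA[10]=0  'fafdgggdgdfehbgeehbffga'
  #11 SA[11]=2  'fdgggdgdfehbgeehbffga'
  #12 SA[12]=10  'fehbgeehbffga'
  #13 SA[13]=19  'ffga'
  #14 SA[14]=20  'fga'
  #15 SA[15]=21  'ga'
  #16 SA[16]=8  'gdfehbgeehbffga'
  #17 SA[17]=6  'gdgdfehbgeehbffga'
  #18 SA[18]=14  'geehbffga'
  #19 SA[19]=5  'ggdgdfehbgeehbffga'
  #20 SA[20]=4  'gggdgdfehbgeehbffga'
  #21 SA[21]=17  'hbffga'
  #22 SA[22]=12  'hbgeehbffga'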